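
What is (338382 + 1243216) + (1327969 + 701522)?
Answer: 3611089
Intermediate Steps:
(338382 + 1243216) + (1327969 + 701522) = 1581598 + 2029491 = 3611089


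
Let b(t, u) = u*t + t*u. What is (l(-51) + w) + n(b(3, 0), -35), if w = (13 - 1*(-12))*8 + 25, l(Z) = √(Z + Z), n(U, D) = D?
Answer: 190 + I*√102 ≈ 190.0 + 10.1*I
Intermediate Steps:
b(t, u) = 2*t*u (b(t, u) = t*u + t*u = 2*t*u)
l(Z) = √2*√Z (l(Z) = √(2*Z) = √2*√Z)
w = 225 (w = (13 + 12)*8 + 25 = 25*8 + 25 = 200 + 25 = 225)
(l(-51) + w) + n(b(3, 0), -35) = (√2*√(-51) + 225) - 35 = (√2*(I*√51) + 225) - 35 = (I*√102 + 225) - 35 = (225 + I*√102) - 35 = 190 + I*√102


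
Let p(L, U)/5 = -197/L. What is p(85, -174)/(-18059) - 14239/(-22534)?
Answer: 4375854915/6918005602 ≈ 0.63253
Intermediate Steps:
p(L, U) = -985/L (p(L, U) = 5*(-197/L) = -985/L)
p(85, -174)/(-18059) - 14239/(-22534) = -985/85/(-18059) - 14239/(-22534) = -985*1/85*(-1/18059) - 14239*(-1/22534) = -197/17*(-1/18059) + 14239/22534 = 197/307003 + 14239/22534 = 4375854915/6918005602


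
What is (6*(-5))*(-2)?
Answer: 60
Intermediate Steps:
(6*(-5))*(-2) = -30*(-2) = 60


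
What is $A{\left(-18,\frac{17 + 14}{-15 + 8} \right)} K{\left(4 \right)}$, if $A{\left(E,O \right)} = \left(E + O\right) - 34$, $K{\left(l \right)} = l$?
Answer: $- \frac{1580}{7} \approx -225.71$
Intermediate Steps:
$A{\left(E,O \right)} = -34 + E + O$
$A{\left(-18,\frac{17 + 14}{-15 + 8} \right)} K{\left(4 \right)} = \left(-34 - 18 + \frac{17 + 14}{-15 + 8}\right) 4 = \left(-34 - 18 + \frac{31}{-7}\right) 4 = \left(-34 - 18 + 31 \left(- \frac{1}{7}\right)\right) 4 = \left(-34 - 18 - \frac{31}{7}\right) 4 = \left(- \frac{395}{7}\right) 4 = - \frac{1580}{7}$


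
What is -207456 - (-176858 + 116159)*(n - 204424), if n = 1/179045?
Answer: -2221687014159741/179045 ≈ -1.2409e+10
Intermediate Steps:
n = 1/179045 ≈ 5.5852e-6
-207456 - (-176858 + 116159)*(n - 204424) = -207456 - (-176858 + 116159)*(1/179045 - 204424) = -207456 - (-60699)*(-36601095079)/179045 = -207456 - 1*2221649870200221/179045 = -207456 - 2221649870200221/179045 = -2221687014159741/179045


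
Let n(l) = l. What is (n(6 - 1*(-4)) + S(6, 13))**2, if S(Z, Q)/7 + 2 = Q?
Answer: 7569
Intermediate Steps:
S(Z, Q) = -14 + 7*Q
(n(6 - 1*(-4)) + S(6, 13))**2 = ((6 - 1*(-4)) + (-14 + 7*13))**2 = ((6 + 4) + (-14 + 91))**2 = (10 + 77)**2 = 87**2 = 7569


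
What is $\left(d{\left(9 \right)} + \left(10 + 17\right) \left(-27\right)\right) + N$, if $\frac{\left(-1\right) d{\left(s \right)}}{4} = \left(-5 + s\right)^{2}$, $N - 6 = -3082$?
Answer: $-3869$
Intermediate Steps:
$N = -3076$ ($N = 6 - 3082 = -3076$)
$d{\left(s \right)} = - 4 \left(-5 + s\right)^{2}$
$\left(d{\left(9 \right)} + \left(10 + 17\right) \left(-27\right)\right) + N = \left(- 4 \left(-5 + 9\right)^{2} + \left(10 + 17\right) \left(-27\right)\right) - 3076 = \left(- 4 \cdot 4^{2} + 27 \left(-27\right)\right) - 3076 = \left(\left(-4\right) 16 - 729\right) - 3076 = \left(-64 - 729\right) - 3076 = -793 - 3076 = -3869$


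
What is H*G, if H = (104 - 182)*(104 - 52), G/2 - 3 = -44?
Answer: 332592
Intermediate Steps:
G = -82 (G = 6 + 2*(-44) = 6 - 88 = -82)
H = -4056 (H = -78*52 = -4056)
H*G = -4056*(-82) = 332592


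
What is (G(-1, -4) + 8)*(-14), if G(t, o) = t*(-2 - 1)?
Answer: -154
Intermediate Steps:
G(t, o) = -3*t (G(t, o) = t*(-3) = -3*t)
(G(-1, -4) + 8)*(-14) = (-3*(-1) + 8)*(-14) = (3 + 8)*(-14) = 11*(-14) = -154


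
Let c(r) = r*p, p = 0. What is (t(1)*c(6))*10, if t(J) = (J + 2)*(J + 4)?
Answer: 0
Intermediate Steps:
t(J) = (2 + J)*(4 + J)
c(r) = 0 (c(r) = r*0 = 0)
(t(1)*c(6))*10 = ((8 + 1² + 6*1)*0)*10 = ((8 + 1 + 6)*0)*10 = (15*0)*10 = 0*10 = 0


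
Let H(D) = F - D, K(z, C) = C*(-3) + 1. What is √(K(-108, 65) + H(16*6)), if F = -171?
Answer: I*√461 ≈ 21.471*I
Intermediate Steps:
K(z, C) = 1 - 3*C (K(z, C) = -3*C + 1 = 1 - 3*C)
H(D) = -171 - D
√(K(-108, 65) + H(16*6)) = √((1 - 3*65) + (-171 - 16*6)) = √((1 - 195) + (-171 - 1*96)) = √(-194 + (-171 - 96)) = √(-194 - 267) = √(-461) = I*√461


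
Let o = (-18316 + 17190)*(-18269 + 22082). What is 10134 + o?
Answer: -4283304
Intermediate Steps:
o = -4293438 (o = -1126*3813 = -4293438)
10134 + o = 10134 - 4293438 = -4283304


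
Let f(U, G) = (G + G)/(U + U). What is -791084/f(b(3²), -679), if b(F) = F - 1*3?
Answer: 678072/97 ≈ 6990.4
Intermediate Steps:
b(F) = -3 + F (b(F) = F - 3 = -3 + F)
f(U, G) = G/U (f(U, G) = (2*G)/((2*U)) = (2*G)*(1/(2*U)) = G/U)
-791084/f(b(3²), -679) = -791084/((-679/(-3 + 3²))) = -791084/((-679/(-3 + 9))) = -791084/((-679/6)) = -791084/((-679*⅙)) = -791084/(-679/6) = -791084*(-6/679) = 678072/97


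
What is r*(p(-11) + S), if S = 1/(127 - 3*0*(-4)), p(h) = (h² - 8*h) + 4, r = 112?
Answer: 3029824/127 ≈ 23857.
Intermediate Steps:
p(h) = 4 + h² - 8*h
S = 1/127 (S = 1/(127 + 0*(-4)) = 1/(127 + 0) = 1/127 ≈ 0.0078740)
r*(p(-11) + S) = 112*((4 + (-11)² - 8*(-11)) + 1/127) = 112*((4 + 121 + 88) + 1/127) = 112*(213 + 1/127) = 112*(27052/127) = 3029824/127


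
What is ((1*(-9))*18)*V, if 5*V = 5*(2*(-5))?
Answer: 1620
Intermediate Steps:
V = -10 (V = (5*(2*(-5)))/5 = (5*(-10))/5 = (⅕)*(-50) = -10)
((1*(-9))*18)*V = ((1*(-9))*18)*(-10) = -9*18*(-10) = -162*(-10) = 1620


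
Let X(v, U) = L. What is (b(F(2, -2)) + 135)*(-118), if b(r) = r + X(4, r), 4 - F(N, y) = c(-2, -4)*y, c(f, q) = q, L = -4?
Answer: -14986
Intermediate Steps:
X(v, U) = -4
F(N, y) = 4 + 4*y (F(N, y) = 4 - (-4)*y = 4 + 4*y)
b(r) = -4 + r (b(r) = r - 4 = -4 + r)
(b(F(2, -2)) + 135)*(-118) = ((-4 + (4 + 4*(-2))) + 135)*(-118) = ((-4 + (4 - 8)) + 135)*(-118) = ((-4 - 4) + 135)*(-118) = (-8 + 135)*(-118) = 127*(-118) = -14986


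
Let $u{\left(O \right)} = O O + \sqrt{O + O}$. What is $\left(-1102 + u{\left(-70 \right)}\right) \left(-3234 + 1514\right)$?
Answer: $-6532560 - 3440 i \sqrt{35} \approx -6.5326 \cdot 10^{6} - 20351.0 i$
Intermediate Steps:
$u{\left(O \right)} = O^{2} + \sqrt{2} \sqrt{O}$ ($u{\left(O \right)} = O^{2} + \sqrt{2 O} = O^{2} + \sqrt{2} \sqrt{O}$)
$\left(-1102 + u{\left(-70 \right)}\right) \left(-3234 + 1514\right) = \left(-1102 + \left(\left(-70\right)^{2} + \sqrt{2} \sqrt{-70}\right)\right) \left(-3234 + 1514\right) = \left(-1102 + \left(4900 + \sqrt{2} i \sqrt{70}\right)\right) \left(-1720\right) = \left(-1102 + \left(4900 + 2 i \sqrt{35}\right)\right) \left(-1720\right) = \left(3798 + 2 i \sqrt{35}\right) \left(-1720\right) = -6532560 - 3440 i \sqrt{35}$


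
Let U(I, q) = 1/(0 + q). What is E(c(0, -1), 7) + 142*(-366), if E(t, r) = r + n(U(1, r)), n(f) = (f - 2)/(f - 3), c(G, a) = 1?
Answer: -1039287/20 ≈ -51964.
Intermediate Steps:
U(I, q) = 1/q
n(f) = (-2 + f)/(-3 + f)
E(t, r) = r + (-2 + 1/r)/(-3 + 1/r)
E(c(0, -1), 7) + 142*(-366) = (-1 + 7 + 3*7²)/(-1 + 3*7) + 142*(-366) = (-1 + 7 + 3*49)/(-1 + 21) - 51972 = (-1 + 7 + 147)/20 - 51972 = (1/20)*153 - 51972 = 153/20 - 51972 = -1039287/20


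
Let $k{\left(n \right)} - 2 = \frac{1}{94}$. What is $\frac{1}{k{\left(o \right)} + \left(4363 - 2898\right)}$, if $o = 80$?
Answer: $\frac{94}{137899} \approx 0.00068166$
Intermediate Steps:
$k{\left(n \right)} = \frac{189}{94}$ ($k{\left(n \right)} = 2 + \frac{1}{94} = \frac{189}{94}$)
$\frac{1}{k{\left(o \right)} + \left(4363 - 2898\right)} = \frac{1}{\frac{189}{94} + \left(4363 - 2898\right)} = \frac{1}{\frac{189}{94} + 1465} = \frac{1}{\frac{137899}{94}} = \frac{94}{137899}$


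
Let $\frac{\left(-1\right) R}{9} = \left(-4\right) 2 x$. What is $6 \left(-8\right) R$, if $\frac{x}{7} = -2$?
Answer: $48384$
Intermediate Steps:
$x = -14$ ($x = 7 \left(-2\right) = -14$)
$R = -1008$ ($R = - 9 \left(-4\right) 2 \left(-14\right) = - 9 \left(\left(-8\right) \left(-14\right)\right) = \left(-9\right) 112 = -1008$)
$6 \left(-8\right) R = 6 \left(-8\right) \left(-1008\right) = \left(-48\right) \left(-1008\right) = 48384$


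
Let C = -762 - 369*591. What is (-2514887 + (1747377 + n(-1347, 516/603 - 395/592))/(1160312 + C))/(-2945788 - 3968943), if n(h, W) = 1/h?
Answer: 3189280358095801/8768995201428447 ≈ 0.36370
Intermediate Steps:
C = -218841 (C = -762 - 218079 = -218841)
(-2514887 + (1747377 + n(-1347, 516/603 - 395/592))/(1160312 + C))/(-2945788 - 3968943) = (-2514887 + (1747377 + 1/(-1347))/(1160312 - 218841))/(-2945788 - 3968943) = (-2514887 + (1747377 - 1/1347)/941471)/(-6914731) = (-2514887 + (2353716818/1347)*(1/941471))*(-1/6914731) = (-2514887 + 2353716818/1268161437)*(-1/6914731) = -3189280358095801/1268161437*(-1/6914731) = 3189280358095801/8768995201428447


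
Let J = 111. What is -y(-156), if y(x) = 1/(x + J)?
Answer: 1/45 ≈ 0.022222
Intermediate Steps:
y(x) = 1/(111 + x) (y(x) = 1/(x + 111) = 1/(111 + x))
-y(-156) = -1/(111 - 156) = -1/(-45) = -1*(-1/45) = 1/45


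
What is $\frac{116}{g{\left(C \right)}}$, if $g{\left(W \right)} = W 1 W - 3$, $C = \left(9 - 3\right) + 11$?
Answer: $\frac{58}{143} \approx 0.40559$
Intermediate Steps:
$C = 17$ ($C = 6 + 11 = 17$)
$g{\left(W \right)} = -3 + W^{2}$ ($g{\left(W \right)} = W W - 3 = W^{2} - 3 = -3 + W^{2}$)
$\frac{116}{g{\left(C \right)}} = \frac{116}{-3 + 17^{2}} = \frac{116}{-3 + 289} = \frac{116}{286} = 116 \cdot \frac{1}{286} = \frac{58}{143}$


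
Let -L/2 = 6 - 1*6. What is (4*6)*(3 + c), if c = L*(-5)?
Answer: 72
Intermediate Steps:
L = 0 (L = -2*(6 - 1*6) = -2*(6 - 6) = -2*0 = 0)
c = 0 (c = 0*(-5) = 0)
(4*6)*(3 + c) = (4*6)*(3 + 0) = 24*3 = 72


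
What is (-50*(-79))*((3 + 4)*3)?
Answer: 82950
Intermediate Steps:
(-50*(-79))*((3 + 4)*3) = 3950*(7*3) = 3950*21 = 82950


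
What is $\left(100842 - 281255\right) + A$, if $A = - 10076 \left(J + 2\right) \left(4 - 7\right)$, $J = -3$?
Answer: $-210641$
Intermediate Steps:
$A = -30228$ ($A = - 10076 \left(-3 + 2\right) \left(4 - 7\right) = - 10076 \left(\left(-1\right) \left(-3\right)\right) = \left(-10076\right) 3 = -30228$)
$\left(100842 - 281255\right) + A = \left(100842 - 281255\right) - 30228 = -180413 - 30228 = -210641$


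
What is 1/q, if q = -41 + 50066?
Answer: 1/50025 ≈ 1.9990e-5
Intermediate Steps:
q = 50025
1/q = 1/50025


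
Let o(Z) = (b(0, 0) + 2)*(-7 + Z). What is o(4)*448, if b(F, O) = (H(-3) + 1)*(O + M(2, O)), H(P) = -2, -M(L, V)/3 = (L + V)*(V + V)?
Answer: -2688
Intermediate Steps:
M(L, V) = -6*V*(L + V) (M(L, V) = -3*(L + V)*(V + V) = -3*(L + V)*2*V = -6*V*(L + V))
b(F, O) = -O + 6*O*(2 + O) (b(F, O) = (-2 + 1)*(O - 6*O*(2 + O)) = -(O - 6*O*(2 + O)) = -O + 6*O*(2 + O))
o(Z) = -14 + 2*Z (o(Z) = (0*(11 + 6*0) + 2)*(-7 + Z) = (0*(11 + 0) + 2)*(-7 + Z) = (0*11 + 2)*(-7 + Z) = (0 + 2)*(-7 + Z) = 2*(-7 + Z) = -14 + 2*Z)
o(4)*448 = (-14 + 2*4)*448 = (-14 + 8)*448 = -6*448 = -2688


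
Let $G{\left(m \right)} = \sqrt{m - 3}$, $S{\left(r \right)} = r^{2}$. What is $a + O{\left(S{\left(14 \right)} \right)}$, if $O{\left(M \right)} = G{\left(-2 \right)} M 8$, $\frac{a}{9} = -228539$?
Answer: $-2056851 + 1568 i \sqrt{5} \approx -2.0569 \cdot 10^{6} + 3506.2 i$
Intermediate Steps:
$a = -2056851$ ($a = 9 \left(-228539\right) = -2056851$)
$G{\left(m \right)} = \sqrt{-3 + m}$
$O{\left(M \right)} = 8 i M \sqrt{5}$ ($O{\left(M \right)} = \sqrt{-3 - 2} M 8 = \sqrt{-5} M 8 = i \sqrt{5} M 8 = i M \sqrt{5} \cdot 8 = 8 i M \sqrt{5}$)
$a + O{\left(S{\left(14 \right)} \right)} = -2056851 + 8 i 14^{2} \sqrt{5} = -2056851 + 8 i 196 \sqrt{5} = -2056851 + 1568 i \sqrt{5}$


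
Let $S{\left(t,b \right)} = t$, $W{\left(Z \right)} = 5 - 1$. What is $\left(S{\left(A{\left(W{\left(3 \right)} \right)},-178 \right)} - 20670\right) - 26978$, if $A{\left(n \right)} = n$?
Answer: $-47644$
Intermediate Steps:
$W{\left(Z \right)} = 4$
$\left(S{\left(A{\left(W{\left(3 \right)} \right)},-178 \right)} - 20670\right) - 26978 = \left(4 - 20670\right) - 26978 = -20666 - 26978 = -47644$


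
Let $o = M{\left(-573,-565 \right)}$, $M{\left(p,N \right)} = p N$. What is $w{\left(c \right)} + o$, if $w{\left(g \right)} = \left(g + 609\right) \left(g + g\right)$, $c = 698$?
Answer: $2148317$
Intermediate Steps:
$w{\left(g \right)} = 2 g \left(609 + g\right)$ ($w{\left(g \right)} = \left(609 + g\right) 2 g = 2 g \left(609 + g\right)$)
$M{\left(p,N \right)} = N p$
$o = 323745$ ($o = \left(-565\right) \left(-573\right) = 323745$)
$w{\left(c \right)} + o = 2 \cdot 698 \left(609 + 698\right) + 323745 = 2 \cdot 698 \cdot 1307 + 323745 = 1824572 + 323745 = 2148317$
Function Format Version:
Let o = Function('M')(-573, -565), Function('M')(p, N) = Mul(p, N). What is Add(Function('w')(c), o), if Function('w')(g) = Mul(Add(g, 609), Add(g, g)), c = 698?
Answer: 2148317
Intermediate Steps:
Function('w')(g) = Mul(2, g, Add(609, g)) (Function('w')(g) = Mul(Add(609, g), Mul(2, g)) = Mul(2, g, Add(609, g)))
Function('M')(p, N) = Mul(N, p)
o = 323745 (o = Mul(-565, -573) = 323745)
Add(Function('w')(c), o) = Add(Mul(2, 698, Add(609, 698)), 323745) = Add(Mul(2, 698, 1307), 323745) = Add(1824572, 323745) = 2148317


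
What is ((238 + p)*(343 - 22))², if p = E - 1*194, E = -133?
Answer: 816187761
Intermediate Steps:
p = -327 (p = -133 - 1*194 = -133 - 194 = -327)
((238 + p)*(343 - 22))² = ((238 - 327)*(343 - 22))² = (-89*321)² = (-28569)² = 816187761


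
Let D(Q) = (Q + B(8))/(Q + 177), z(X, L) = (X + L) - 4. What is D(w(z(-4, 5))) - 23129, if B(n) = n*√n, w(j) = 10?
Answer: -4325113/187 + 16*√2/187 ≈ -23129.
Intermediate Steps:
z(X, L) = -4 + L + X (z(X, L) = (L + X) - 4 = -4 + L + X)
B(n) = n^(3/2)
D(Q) = (Q + 16*√2)/(177 + Q) (D(Q) = (Q + 8^(3/2))/(Q + 177) = (Q + 16*√2)/(177 + Q))
D(w(z(-4, 5))) - 23129 = (10 + 16*√2)/(177 + 10) - 23129 = (10 + 16*√2)/187 - 23129 = (10/187 + 16*√2/187) - 23129 = -4325113/187 + 16*√2/187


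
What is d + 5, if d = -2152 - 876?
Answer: -3023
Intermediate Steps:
d = -3028
d + 5 = -3028 + 5 = -3023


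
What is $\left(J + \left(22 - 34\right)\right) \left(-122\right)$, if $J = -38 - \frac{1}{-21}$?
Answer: $\frac{127978}{21} \approx 6094.2$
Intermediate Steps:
$J = - \frac{797}{21}$ ($J = -38 - - \frac{1}{21} = -38 + \frac{1}{21} = - \frac{797}{21} \approx -37.952$)
$\left(J + \left(22 - 34\right)\right) \left(-122\right) = \left(- \frac{797}{21} + \left(22 - 34\right)\right) \left(-122\right) = \left(- \frac{797}{21} - 12\right) \left(-122\right) = \left(- \frac{1049}{21}\right) \left(-122\right) = \frac{127978}{21}$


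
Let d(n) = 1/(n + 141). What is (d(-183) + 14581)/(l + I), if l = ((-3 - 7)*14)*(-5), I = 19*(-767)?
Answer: -612401/582666 ≈ -1.0510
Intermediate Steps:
I = -14573
l = 700 (l = -10*14*(-5) = -140*(-5) = 700)
d(n) = 1/(141 + n)
(d(-183) + 14581)/(l + I) = (1/(141 - 183) + 14581)/(700 - 14573) = (1/(-42) + 14581)/(-13873) = (-1/42 + 14581)*(-1/13873) = (612401/42)*(-1/13873) = -612401/582666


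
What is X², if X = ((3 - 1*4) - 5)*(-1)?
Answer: 36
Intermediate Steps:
X = 6 (X = ((3 - 4) - 5)*(-1) = (-1 - 5)*(-1) = -6*(-1) = 6)
X² = 6² = 36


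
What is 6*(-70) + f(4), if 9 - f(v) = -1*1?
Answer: -410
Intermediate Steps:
f(v) = 10 (f(v) = 9 - (-1) = 9 - 1*(-1) = 9 + 1 = 10)
6*(-70) + f(4) = 6*(-70) + 10 = -420 + 10 = -410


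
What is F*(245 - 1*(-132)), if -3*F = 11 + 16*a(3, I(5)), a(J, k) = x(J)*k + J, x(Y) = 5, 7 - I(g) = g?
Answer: -27521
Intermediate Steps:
I(g) = 7 - g
a(J, k) = J + 5*k (a(J, k) = 5*k + J = J + 5*k)
F = -73 (F = -(11 + 16*(3 + 5*(7 - 1*5)))/3 = -(11 + 16*(3 + 5*(7 - 5)))/3 = -(11 + 16*(3 + 5*2))/3 = -(11 + 16*(3 + 10))/3 = -(11 + 16*13)/3 = -(11 + 208)/3 = -⅓*219 = -73)
F*(245 - 1*(-132)) = -73*(245 - 1*(-132)) = -73*(245 + 132) = -73*377 = -27521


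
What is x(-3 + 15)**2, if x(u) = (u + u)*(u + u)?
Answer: 331776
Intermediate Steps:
x(u) = 4*u**2 (x(u) = (2*u)*(2*u) = 4*u**2)
x(-3 + 15)**2 = (4*(-3 + 15)**2)**2 = (4*12**2)**2 = (4*144)**2 = 576**2 = 331776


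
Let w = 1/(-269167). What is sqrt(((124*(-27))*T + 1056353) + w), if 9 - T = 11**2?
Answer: sqrt(103701036872399314)/269167 ≈ 1196.4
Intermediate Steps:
w = -1/269167 ≈ -3.7152e-6
T = -112 (T = 9 - 1*11**2 = 9 - 1*121 = 9 - 121 = -112)
sqrt(((124*(-27))*T + 1056353) + w) = sqrt(((124*(-27))*(-112) + 1056353) - 1/269167) = sqrt((-3348*(-112) + 1056353) - 1/269167) = sqrt((374976 + 1056353) - 1/269167) = sqrt(1431329 - 1/269167) = sqrt(385266532942/269167) = sqrt(103701036872399314)/269167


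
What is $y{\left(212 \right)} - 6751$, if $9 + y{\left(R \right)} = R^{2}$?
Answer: $38184$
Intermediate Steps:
$y{\left(R \right)} = -9 + R^{2}$
$y{\left(212 \right)} - 6751 = \left(-9 + 212^{2}\right) - 6751 = \left(-9 + 44944\right) + \left(-13736 + 6985\right) = 44935 - 6751 = 38184$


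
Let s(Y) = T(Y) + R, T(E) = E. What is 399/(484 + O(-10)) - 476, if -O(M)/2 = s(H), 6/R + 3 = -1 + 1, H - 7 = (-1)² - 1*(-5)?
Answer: -10453/22 ≈ -475.14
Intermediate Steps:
H = 13 (H = 7 + ((-1)² - 1*(-5)) = 7 + (1 + 5) = 7 + 6 = 13)
R = -2 (R = 6/(-3 + (-1 + 1)) = 6/(-3 + 0) = 6/(-3) = 6*(-⅓) = -2)
s(Y) = -2 + Y (s(Y) = Y - 2 = -2 + Y)
O(M) = -22 (O(M) = -2*(-2 + 13) = -2*11 = -22)
399/(484 + O(-10)) - 476 = 399/(484 - 22) - 476 = 399/462 - 476 = 399*(1/462) - 476 = 19/22 - 476 = -10453/22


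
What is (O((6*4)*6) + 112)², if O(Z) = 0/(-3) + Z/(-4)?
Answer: 5776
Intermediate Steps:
O(Z) = -Z/4 (O(Z) = 0*(-⅓) + Z*(-¼) = 0 - Z/4 = -Z/4)
(O((6*4)*6) + 112)² = (-6*4*6/4 + 112)² = (-6*6 + 112)² = (-¼*144 + 112)² = (-36 + 112)² = 76² = 5776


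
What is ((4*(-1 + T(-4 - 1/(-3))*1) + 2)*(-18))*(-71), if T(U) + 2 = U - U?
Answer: -12780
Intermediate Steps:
T(U) = -2 (T(U) = -2 + (U - U) = -2 + 0 = -2)
((4*(-1 + T(-4 - 1/(-3))*1) + 2)*(-18))*(-71) = ((4*(-1 - 2*1) + 2)*(-18))*(-71) = ((4*(-1 - 2) + 2)*(-18))*(-71) = ((4*(-3) + 2)*(-18))*(-71) = ((-12 + 2)*(-18))*(-71) = -10*(-18)*(-71) = 180*(-71) = -12780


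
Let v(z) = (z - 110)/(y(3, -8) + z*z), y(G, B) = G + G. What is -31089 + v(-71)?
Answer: -156906364/5047 ≈ -31089.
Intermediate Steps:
y(G, B) = 2*G
v(z) = (-110 + z)/(6 + z**2) (v(z) = (z - 110)/(2*3 + z*z) = (-110 + z)/(6 + z**2))
-31089 + v(-71) = -31089 + (-110 - 71)/(6 + (-71)**2) = -31089 - 181/(6 + 5041) = -31089 - 181/5047 = -156906364/5047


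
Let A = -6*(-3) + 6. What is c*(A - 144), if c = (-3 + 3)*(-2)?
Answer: 0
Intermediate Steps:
A = 24 (A = 18 + 6 = 24)
c = 0 (c = 0*(-2) = 0)
c*(A - 144) = 0*(24 - 144) = 0*(-120) = 0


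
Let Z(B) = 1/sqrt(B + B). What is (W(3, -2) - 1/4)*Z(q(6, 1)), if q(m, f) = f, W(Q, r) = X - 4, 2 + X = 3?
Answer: -13*sqrt(2)/8 ≈ -2.2981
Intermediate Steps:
X = 1 (X = -2 + 3 = 1)
W(Q, r) = -3 (W(Q, r) = 1 - 4 = -3)
Z(B) = sqrt(2)/(2*sqrt(B)) (Z(B) = 1/sqrt(2*B) = 1/(sqrt(2)*sqrt(B)) = 1*(sqrt(2)/(2*sqrt(B))) = sqrt(2)/(2*sqrt(B)))
(W(3, -2) - 1/4)*Z(q(6, 1)) = (-3 - 1/4)*(sqrt(2)/(2*sqrt(1))) = (-3 - 1*1/4)*((1/2)*sqrt(2)*1) = (-3 - 1/4)*(sqrt(2)/2) = -13*sqrt(2)/8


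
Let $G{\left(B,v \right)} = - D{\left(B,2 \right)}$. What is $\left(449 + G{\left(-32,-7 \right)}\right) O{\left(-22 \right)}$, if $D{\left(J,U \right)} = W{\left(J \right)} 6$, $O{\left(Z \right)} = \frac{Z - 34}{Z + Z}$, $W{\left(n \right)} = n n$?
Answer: $- \frac{79730}{11} \approx -7248.2$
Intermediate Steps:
$W{\left(n \right)} = n^{2}$
$O{\left(Z \right)} = \frac{-34 + Z}{2 Z}$
$D{\left(J,U \right)} = 6 J^{2}$ ($D{\left(J,U \right)} = J^{2} \cdot 6 = 6 J^{2}$)
$G{\left(B,v \right)} = - 6 B^{2}$
$\left(449 + G{\left(-32,-7 \right)}\right) O{\left(-22 \right)} = \left(449 - 6 \left(-32\right)^{2}\right) \frac{-34 - 22}{2 \left(-22\right)} = \left(449 - 6144\right) \frac{1}{2} \left(- \frac{1}{22}\right) \left(-56\right) = \left(449 - 6144\right) \frac{14}{11} = \left(-5695\right) \frac{14}{11} = - \frac{79730}{11}$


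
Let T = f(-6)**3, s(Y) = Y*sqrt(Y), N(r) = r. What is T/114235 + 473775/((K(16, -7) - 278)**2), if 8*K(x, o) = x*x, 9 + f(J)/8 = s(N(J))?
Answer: 70744672967/2304348420 - 82944*I*sqrt(6)/114235 ≈ 30.701 - 1.7785*I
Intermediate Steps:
s(Y) = Y**(3/2)
f(J) = -72 + 8*J**(3/2)
K(x, o) = x**2/8 (K(x, o) = (x*x)/8 = x**2/8)
T = (-72 - 48*I*sqrt(6))**3 (T = (-72 + 8*(-6)**(3/2))**3 = (-72 + 8*(-6*I*sqrt(6)))**3 = (-72 - 48*I*sqrt(6))**3 ≈ 2.6127e+6 - 2.0317e+5*I)
T/114235 + 473775/((K(16, -7) - 278)**2) = (2612736 - 82944*I*sqrt(6))/114235 + 473775/(((1/8)*16**2 - 278)**2) = (2612736 - 82944*I*sqrt(6))*(1/114235) + 473775/(((1/8)*256 - 278)**2) = (2612736/114235 - 82944*I*sqrt(6)/114235) + 473775/((32 - 278)**2) = (2612736/114235 - 82944*I*sqrt(6)/114235) + 473775/((-246)**2) = (2612736/114235 - 82944*I*sqrt(6)/114235) + 473775/60516 = (2612736/114235 - 82944*I*sqrt(6)/114235) + 473775*(1/60516) = (2612736/114235 - 82944*I*sqrt(6)/114235) + 157925/20172 = 70744672967/2304348420 - 82944*I*sqrt(6)/114235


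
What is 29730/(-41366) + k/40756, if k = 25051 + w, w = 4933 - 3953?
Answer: -67438767/842956348 ≈ -0.080003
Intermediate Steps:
w = 980
k = 26031 (k = 25051 + 980 = 26031)
29730/(-41366) + k/40756 = 29730/(-41366) + 26031/40756 = 29730*(-1/41366) + 26031*(1/40756) = -14865/20683 + 26031/40756 = -67438767/842956348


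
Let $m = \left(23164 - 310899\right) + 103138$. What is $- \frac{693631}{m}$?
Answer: $\frac{693631}{184597} \approx 3.7575$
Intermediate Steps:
$m = -184597$ ($m = -287735 + 103138 = -184597$)
$- \frac{693631}{m} = - \frac{693631}{-184597} = \left(-693631\right) \left(- \frac{1}{184597}\right) = \frac{693631}{184597}$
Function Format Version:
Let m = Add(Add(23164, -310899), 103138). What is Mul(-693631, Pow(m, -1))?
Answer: Rational(693631, 184597) ≈ 3.7575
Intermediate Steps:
m = -184597 (m = Add(-287735, 103138) = -184597)
Mul(-693631, Pow(m, -1)) = Mul(-693631, Pow(-184597, -1)) = Mul(-693631, Rational(-1, 184597)) = Rational(693631, 184597)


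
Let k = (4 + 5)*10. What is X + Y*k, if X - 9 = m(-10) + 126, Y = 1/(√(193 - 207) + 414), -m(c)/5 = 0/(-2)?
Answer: 2317761/17141 - 9*I*√14/17141 ≈ 135.22 - 0.0019646*I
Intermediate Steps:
k = 90 (k = 9*10 = 90)
m(c) = 0 (m(c) = -0/(-2) = -0*(-1)/2 = -5*0 = 0)
Y = 1/(414 + I*√14) (Y = 1/(√(-14) + 414) = 1/(I*√14 + 414) = 1/(414 + I*√14) ≈ 0.0024153 - 2.183e-5*I)
X = 135 (X = 9 + (0 + 126) = 9 + 126 = 135)
X + Y*k = 135 + (207/85705 - I*√14/171410)*90 = 135 + (3726/17141 - 9*I*√14/17141) = 2317761/17141 - 9*I*√14/17141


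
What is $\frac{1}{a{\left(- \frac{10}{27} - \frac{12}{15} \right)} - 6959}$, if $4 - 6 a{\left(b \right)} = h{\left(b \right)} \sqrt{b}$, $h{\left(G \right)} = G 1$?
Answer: $- \frac{154080984375}{1072146850595453} - \frac{95985 i \sqrt{2370}}{1072146850595453} \approx -0.00014371 - 4.3584 \cdot 10^{-9} i$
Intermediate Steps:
$h{\left(G \right)} = G$
$a{\left(b \right)} = \frac{2}{3} - \frac{b^{\frac{3}{2}}}{6}$ ($a{\left(b \right)} = \frac{2}{3} - \frac{b \sqrt{b}}{6} = \frac{2}{3} - \frac{b^{\frac{3}{2}}}{6}$)
$\frac{1}{a{\left(- \frac{10}{27} - \frac{12}{15} \right)} - 6959} = \frac{1}{\left(\frac{2}{3} - \frac{\left(- \frac{10}{27} - \frac{12}{15}\right)^{\frac{3}{2}}}{6}\right) - 6959} = \frac{1}{\left(\frac{2}{3} - \frac{\left(\left(-10\right) \frac{1}{27} - \frac{4}{5}\right)^{\frac{3}{2}}}{6}\right) - 6959} = \frac{1}{\left(\frac{2}{3} - \frac{\left(- \frac{10}{27} - \frac{4}{5}\right)^{\frac{3}{2}}}{6}\right) - 6959} = \frac{1}{\left(\frac{2}{3} - \frac{\left(- \frac{158}{135}\right)^{\frac{3}{2}}}{6}\right) - 6959} = \frac{1}{\left(\frac{2}{3} - \frac{\left(- \frac{158}{6075}\right) i \sqrt{2370}}{6}\right) - 6959} = \frac{1}{\left(\frac{2}{3} + \frac{79 i \sqrt{2370}}{18225}\right) - 6959} = \frac{1}{- \frac{20875}{3} + \frac{79 i \sqrt{2370}}{18225}}$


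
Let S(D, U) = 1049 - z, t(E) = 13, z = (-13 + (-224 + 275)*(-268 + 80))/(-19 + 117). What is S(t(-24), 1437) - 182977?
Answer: -17819343/98 ≈ -1.8183e+5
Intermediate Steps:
z = -9601/98 (z = (-13 + 51*(-188))/98 = (-13 - 9588)*(1/98) = -9601*1/98 = -9601/98 ≈ -97.969)
S(D, U) = 112403/98 (S(D, U) = 1049 - 1*(-9601/98) = 1049 + 9601/98 = 112403/98)
S(t(-24), 1437) - 182977 = 112403/98 - 182977 = -17819343/98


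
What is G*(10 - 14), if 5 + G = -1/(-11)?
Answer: 216/11 ≈ 19.636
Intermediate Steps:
G = -54/11 (G = -5 - 1/(-11) = -5 - 1*(-1/11) = -5 + 1/11 = -54/11 ≈ -4.9091)
G*(10 - 14) = -54*(10 - 14)/11 = -54/11*(-4) = 216/11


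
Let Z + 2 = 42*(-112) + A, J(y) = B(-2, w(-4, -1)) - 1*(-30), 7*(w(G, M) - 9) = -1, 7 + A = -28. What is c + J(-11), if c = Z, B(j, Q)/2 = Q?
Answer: -32853/7 ≈ -4693.3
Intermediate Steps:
A = -35 (A = -7 - 28 = -35)
w(G, M) = 62/7 (w(G, M) = 9 + (⅐)*(-1) = 9 - ⅐ = 62/7)
B(j, Q) = 2*Q
J(y) = 334/7 (J(y) = 2*(62/7) - 1*(-30) = 124/7 + 30 = 334/7)
Z = -4741 (Z = -2 + (42*(-112) - 35) = -2 + (-4704 - 35) = -2 - 4739 = -4741)
c = -4741
c + J(-11) = -4741 + 334/7 = -32853/7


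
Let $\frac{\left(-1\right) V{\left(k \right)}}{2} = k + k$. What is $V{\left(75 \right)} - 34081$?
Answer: $-34381$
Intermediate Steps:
$V{\left(k \right)} = - 4 k$ ($V{\left(k \right)} = - 2 \left(k + k\right) = - 2 \cdot 2 k = - 4 k$)
$V{\left(75 \right)} - 34081 = \left(-4\right) 75 - 34081 = -300 - 34081 = -34381$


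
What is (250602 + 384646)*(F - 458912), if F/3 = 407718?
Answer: 485483202016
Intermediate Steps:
F = 1223154 (F = 3*407718 = 1223154)
(250602 + 384646)*(F - 458912) = (250602 + 384646)*(1223154 - 458912) = 635248*764242 = 485483202016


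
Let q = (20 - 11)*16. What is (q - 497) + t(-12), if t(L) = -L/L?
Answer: -354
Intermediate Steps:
q = 144 (q = 9*16 = 144)
t(L) = -1 (t(L) = -1*1 = -1)
(q - 497) + t(-12) = (144 - 497) - 1 = -353 - 1 = -354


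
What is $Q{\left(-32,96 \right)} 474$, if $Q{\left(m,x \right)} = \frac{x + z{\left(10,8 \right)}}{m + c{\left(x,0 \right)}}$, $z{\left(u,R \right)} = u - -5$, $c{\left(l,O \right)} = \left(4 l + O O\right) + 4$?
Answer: $\frac{26307}{178} \approx 147.79$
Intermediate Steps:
$c{\left(l,O \right)} = 4 + O^{2} + 4 l$ ($c{\left(l,O \right)} = \left(4 l + O^{2}\right) + 4 = \left(O^{2} + 4 l\right) + 4 = 4 + O^{2} + 4 l$)
$z{\left(u,R \right)} = 5 + u$ ($z{\left(u,R \right)} = u + 5 = 5 + u$)
$Q{\left(m,x \right)} = \frac{15 + x}{4 + m + 4 x}$ ($Q{\left(m,x \right)} = \frac{x + \left(5 + 10\right)}{m + \left(4 + 0^{2} + 4 x\right)} = \frac{x + 15}{m + \left(4 + 0 + 4 x\right)} = \frac{15 + x}{m + \left(4 + 4 x\right)} = \frac{15 + x}{4 + m + 4 x}$)
$Q{\left(-32,96 \right)} 474 = \frac{15 + 96}{4 - 32 + 4 \cdot 96} \cdot 474 = \frac{1}{4 - 32 + 384} \cdot 111 \cdot 474 = \frac{1}{356} \cdot 111 \cdot 474 = \frac{111}{356} \cdot 474 = \frac{26307}{178}$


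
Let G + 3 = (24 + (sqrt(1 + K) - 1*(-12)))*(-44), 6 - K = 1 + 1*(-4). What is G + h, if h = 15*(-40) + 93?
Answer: -2094 - 44*sqrt(10) ≈ -2233.1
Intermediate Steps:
K = 9 (K = 6 - (1 + 1*(-4)) = 6 - (1 - 4) = 6 - 1*(-3) = 6 + 3 = 9)
G = -1587 - 44*sqrt(10) (G = -3 + (24 + (sqrt(1 + 9) - 1*(-12)))*(-44) = -3 + (24 + (sqrt(10) + 12))*(-44) = -3 + (24 + (12 + sqrt(10)))*(-44) = -3 + (36 + sqrt(10))*(-44) = -3 + (-1584 - 44*sqrt(10)) = -1587 - 44*sqrt(10) ≈ -1726.1)
h = -507 (h = -600 + 93 = -507)
G + h = (-1587 - 44*sqrt(10)) - 507 = -2094 - 44*sqrt(10)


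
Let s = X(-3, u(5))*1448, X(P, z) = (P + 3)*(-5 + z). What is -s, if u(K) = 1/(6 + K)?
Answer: 0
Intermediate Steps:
X(P, z) = (-5 + z)*(3 + P) (X(P, z) = (3 + P)*(-5 + z) = (-5 + z)*(3 + P))
s = 0 (s = (-15 - 5*(-3) + 3/(6 + 5) - 3/(6 + 5))*1448 = (-15 + 15 + 3/11 - 3/11)*1448 = 0*1448 = 0)
-s = -1*0 = 0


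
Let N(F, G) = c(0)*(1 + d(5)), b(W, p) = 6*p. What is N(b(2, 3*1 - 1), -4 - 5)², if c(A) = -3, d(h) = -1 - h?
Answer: 225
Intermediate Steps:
N(F, G) = 15 (N(F, G) = -3*(1 + (-1 - 1*5)) = -3*(1 + (-1 - 5)) = -3*(1 - 6) = -3*(-5) = 15)
N(b(2, 3*1 - 1), -4 - 5)² = 15² = 225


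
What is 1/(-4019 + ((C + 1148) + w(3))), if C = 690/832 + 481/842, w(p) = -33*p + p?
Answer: -175136/519383219 ≈ -0.00033720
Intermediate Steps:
w(p) = -32*p
C = 245293/175136 (C = 690*(1/832) + 481*(1/842) = 345/416 + 481/842 = 245293/175136 ≈ 1.4006)
1/(-4019 + ((C + 1148) + w(3))) = 1/(-4019 + ((245293/175136 + 1148) - 32*3)) = 1/(-4019 + (201301421/175136 - 96)) = 1/(-4019 + 184488365/175136) = 1/(-519383219/175136) = -175136/519383219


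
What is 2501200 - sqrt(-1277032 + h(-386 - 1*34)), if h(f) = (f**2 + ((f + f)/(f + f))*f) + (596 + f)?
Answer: 2501200 - 2*I*sqrt(275219) ≈ 2.5012e+6 - 1049.2*I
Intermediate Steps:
h(f) = 596 + f**2 + 2*f (h(f) = (f**2 + ((2*f)/((2*f)))*f) + (596 + f) = (f**2 + ((2*f)*(1/(2*f)))*f) + (596 + f) = (f**2 + 1*f) + (596 + f) = (f**2 + f) + (596 + f) = (f + f**2) + (596 + f) = 596 + f**2 + 2*f)
2501200 - sqrt(-1277032 + h(-386 - 1*34)) = 2501200 - sqrt(-1277032 + (596 + (-386 - 1*34)**2 + 2*(-386 - 1*34))) = 2501200 - sqrt(-1277032 + (596 + (-386 - 34)**2 + 2*(-386 - 34))) = 2501200 - sqrt(-1277032 + (596 + (-420)**2 + 2*(-420))) = 2501200 - sqrt(-1277032 + (596 + 176400 - 840)) = 2501200 - sqrt(-1277032 + 176156) = 2501200 - sqrt(-1100876) = 2501200 - 2*I*sqrt(275219)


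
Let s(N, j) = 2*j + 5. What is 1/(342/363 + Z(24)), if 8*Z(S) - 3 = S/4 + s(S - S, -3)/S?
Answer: 23232/47903 ≈ 0.48498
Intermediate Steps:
s(N, j) = 5 + 2*j
Z(S) = 3/8 - 1/(8*S) + S/32 (Z(S) = 3/8 + (S/4 + (5 + 2*(-3))/S)/8 = 3/8 + (S*(1/4) + (5 - 6)/S)/8 = 3/8 + (S/4 - 1/S)/8 = 3/8 + (-1/S + S/4)/8 = 3/8 + (-1/(8*S) + S/32) = 3/8 - 1/(8*S) + S/32)
1/(342/363 + Z(24)) = 1/(342/363 + (1/32)*(-4 + 24*(12 + 24))/24) = 1/(342*(1/363) + (1/32)*(1/24)*(-4 + 24*36)) = 1/(114/121 + (1/32)*(1/24)*(-4 + 864)) = 1/(114/121 + (1/32)*(1/24)*860) = 1/(114/121 + 215/192) = 1/(47903/23232) = 23232/47903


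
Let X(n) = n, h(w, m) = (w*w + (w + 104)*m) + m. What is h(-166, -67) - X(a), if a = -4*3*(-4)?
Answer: 31595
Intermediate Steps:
h(w, m) = m + w**2 + m*(104 + w) (h(w, m) = (w**2 + (104 + w)*m) + m = (w**2 + m*(104 + w)) + m = m + w**2 + m*(104 + w))
a = 48 (a = -12*(-4) = 48)
h(-166, -67) - X(a) = ((-166)**2 + 105*(-67) - 67*(-166)) - 1*48 = (27556 - 7035 + 11122) - 48 = 31643 - 48 = 31595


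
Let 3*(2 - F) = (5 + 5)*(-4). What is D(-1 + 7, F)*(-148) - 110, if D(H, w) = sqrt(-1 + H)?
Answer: -110 - 148*sqrt(5) ≈ -440.94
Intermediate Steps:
F = 46/3 (F = 2 - (5 + 5)*(-4)/3 = 2 - 10*(-4)/3 = 2 - 1/3*(-40) = 2 + 40/3 = 46/3 ≈ 15.333)
D(-1 + 7, F)*(-148) - 110 = sqrt(-1 + (-1 + 7))*(-148) - 110 = sqrt(-1 + 6)*(-148) - 110 = sqrt(5)*(-148) - 110 = -148*sqrt(5) - 110 = -110 - 148*sqrt(5)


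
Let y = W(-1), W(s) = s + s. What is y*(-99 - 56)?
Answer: 310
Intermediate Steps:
W(s) = 2*s
y = -2 (y = 2*(-1) = -2)
y*(-99 - 56) = -2*(-99 - 56) = -2*(-155) = 310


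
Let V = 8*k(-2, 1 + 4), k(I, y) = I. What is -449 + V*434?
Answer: -7393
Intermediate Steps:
V = -16 (V = 8*(-2) = -16)
-449 + V*434 = -449 - 16*434 = -449 - 6944 = -7393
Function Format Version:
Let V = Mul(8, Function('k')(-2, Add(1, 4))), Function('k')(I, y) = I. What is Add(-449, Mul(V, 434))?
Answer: -7393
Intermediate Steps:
V = -16 (V = Mul(8, -2) = -16)
Add(-449, Mul(V, 434)) = Add(-449, Mul(-16, 434)) = Add(-449, -6944) = -7393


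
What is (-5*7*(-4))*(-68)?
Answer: -9520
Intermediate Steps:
(-5*7*(-4))*(-68) = -35*(-4)*(-68) = 140*(-68) = -9520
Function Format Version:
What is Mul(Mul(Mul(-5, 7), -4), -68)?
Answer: -9520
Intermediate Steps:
Mul(Mul(Mul(-5, 7), -4), -68) = Mul(Mul(-35, -4), -68) = Mul(140, -68) = -9520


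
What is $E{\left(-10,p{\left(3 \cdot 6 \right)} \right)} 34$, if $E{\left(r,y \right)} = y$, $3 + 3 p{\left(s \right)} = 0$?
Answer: $-34$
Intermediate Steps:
$p{\left(s \right)} = -1$ ($p{\left(s \right)} = -1 + \frac{1}{3} \cdot 0 = -1 + 0 = -1$)
$E{\left(-10,p{\left(3 \cdot 6 \right)} \right)} 34 = \left(-1\right) 34 = -34$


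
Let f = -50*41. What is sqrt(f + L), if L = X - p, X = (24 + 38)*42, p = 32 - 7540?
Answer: sqrt(8062) ≈ 89.789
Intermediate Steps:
p = -7508
X = 2604 (X = 62*42 = 2604)
f = -2050
L = 10112 (L = 2604 - 1*(-7508) = 2604 + 7508 = 10112)
sqrt(f + L) = sqrt(-2050 + 10112) = sqrt(8062)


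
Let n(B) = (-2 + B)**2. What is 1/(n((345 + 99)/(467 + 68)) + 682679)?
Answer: 286225/195400188651 ≈ 1.4648e-6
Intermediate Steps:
1/(n((345 + 99)/(467 + 68)) + 682679) = 1/((-2 + (345 + 99)/(467 + 68))**2 + 682679) = 1/((-2 + 444/535)**2 + 682679) = 1/((-626/535)**2 + 682679) = 1/(391876/286225 + 682679) = 1/(195400188651/286225) = 286225/195400188651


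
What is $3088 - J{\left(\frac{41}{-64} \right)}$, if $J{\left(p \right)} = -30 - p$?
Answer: $\frac{199511}{64} \approx 3117.4$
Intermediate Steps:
$3088 - J{\left(\frac{41}{-64} \right)} = 3088 - \left(-30 - \frac{41}{-64}\right) = 3088 - \left(-30 - 41 \left(- \frac{1}{64}\right)\right) = 3088 - \left(-30 - - \frac{41}{64}\right) = 3088 - \left(-30 + \frac{41}{64}\right) = 3088 - - \frac{1879}{64} = 3088 + \frac{1879}{64} = \frac{199511}{64}$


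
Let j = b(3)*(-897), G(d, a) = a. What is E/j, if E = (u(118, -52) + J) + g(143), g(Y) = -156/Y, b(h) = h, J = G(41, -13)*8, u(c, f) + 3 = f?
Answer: 587/9867 ≈ 0.059491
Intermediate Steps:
u(c, f) = -3 + f
J = -104 (J = -13*8 = -104)
j = -2691 (j = 3*(-897) = -2691)
E = -1761/11 (E = ((-3 - 52) - 104) - 156/143 = (-55 - 104) - 156*1/143 = -159 - 12/11 = -1761/11 ≈ -160.09)
E/j = -1761/11/(-2691) = -1761/11*(-1/2691) = 587/9867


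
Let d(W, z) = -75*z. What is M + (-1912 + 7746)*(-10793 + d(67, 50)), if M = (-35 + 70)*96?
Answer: -84840502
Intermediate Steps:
M = 3360 (M = 35*96 = 3360)
M + (-1912 + 7746)*(-10793 + d(67, 50)) = 3360 + (-1912 + 7746)*(-10793 - 75*50) = 3360 + 5834*(-10793 - 3750) = 3360 + 5834*(-14543) = 3360 - 84843862 = -84840502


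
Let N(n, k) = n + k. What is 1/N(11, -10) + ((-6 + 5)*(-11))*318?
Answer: 3499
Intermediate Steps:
N(n, k) = k + n
1/N(11, -10) + ((-6 + 5)*(-11))*318 = 1/(-10 + 11) + ((-6 + 5)*(-11))*318 = 1/1 - 1*(-11)*318 = 1 + 11*318 = 1 + 3498 = 3499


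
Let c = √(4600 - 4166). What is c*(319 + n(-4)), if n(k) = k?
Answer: 315*√434 ≈ 6562.3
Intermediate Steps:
c = √434 ≈ 20.833
c*(319 + n(-4)) = √434*(319 - 4) = √434*315 = 315*√434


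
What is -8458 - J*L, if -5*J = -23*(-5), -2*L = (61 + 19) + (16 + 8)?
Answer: -9654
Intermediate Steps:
L = -52 (L = -((61 + 19) + (16 + 8))/2 = -(80 + 24)/2 = -1/2*104 = -52)
J = -23 (J = -(-23)*(-5)/5 = -1/5*115 = -23)
-8458 - J*L = -8458 - (-23)*(-52) = -8458 - 1*1196 = -8458 - 1196 = -9654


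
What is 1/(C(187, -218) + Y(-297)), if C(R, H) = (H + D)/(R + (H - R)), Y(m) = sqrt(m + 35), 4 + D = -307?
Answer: 115322/12731129 - 47524*I*sqrt(262)/12731129 ≈ 0.0090583 - 0.060422*I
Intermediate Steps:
D = -311 (D = -4 - 307 = -311)
Y(m) = sqrt(35 + m)
C(R, H) = (-311 + H)/H (C(R, H) = (H - 311)/(R + (H - R)) = (-311 + H)/H)
1/(C(187, -218) + Y(-297)) = 1/((-311 - 218)/(-218) + sqrt(35 - 297)) = 1/(-1/218*(-529) + sqrt(-262)) = 1/(529/218 + I*sqrt(262))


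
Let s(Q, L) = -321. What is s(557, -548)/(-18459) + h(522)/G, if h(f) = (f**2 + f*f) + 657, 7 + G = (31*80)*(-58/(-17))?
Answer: 704793812/10917473 ≈ 64.557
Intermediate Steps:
G = 143721/17 (G = -7 + (31*80)*(-58/(-17)) = -7 + 2480*(-58*(-1/17)) = -7 + 2480*(58/17) = -7 + 143840/17 = 143721/17 ≈ 8454.2)
h(f) = 657 + 2*f**2 (h(f) = (f**2 + f**2) + 657 = 2*f**2 + 657 = 657 + 2*f**2)
s(557, -548)/(-18459) + h(522)/G = -321/(-18459) + (657 + 2*522**2)/(143721/17) = -321*(-1/18459) + (657 + 2*272484)*(17/143721) = 107/6153 + (657 + 544968)*(17/143721) = 107/6153 + 545625*(17/143721) = 107/6153 + 1030625/15969 = 704793812/10917473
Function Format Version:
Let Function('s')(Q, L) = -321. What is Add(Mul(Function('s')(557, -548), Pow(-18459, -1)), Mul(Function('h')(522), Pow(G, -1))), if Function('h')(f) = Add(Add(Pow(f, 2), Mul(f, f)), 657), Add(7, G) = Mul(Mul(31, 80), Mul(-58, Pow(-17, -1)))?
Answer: Rational(704793812, 10917473) ≈ 64.557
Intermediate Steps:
G = Rational(143721, 17) (G = Add(-7, Mul(Mul(31, 80), Mul(-58, Pow(-17, -1)))) = Add(-7, Mul(2480, Mul(-58, Rational(-1, 17)))) = Add(-7, Mul(2480, Rational(58, 17))) = Add(-7, Rational(143840, 17)) = Rational(143721, 17) ≈ 8454.2)
Function('h')(f) = Add(657, Mul(2, Pow(f, 2))) (Function('h')(f) = Add(Add(Pow(f, 2), Pow(f, 2)), 657) = Add(Mul(2, Pow(f, 2)), 657) = Add(657, Mul(2, Pow(f, 2))))
Add(Mul(Function('s')(557, -548), Pow(-18459, -1)), Mul(Function('h')(522), Pow(G, -1))) = Add(Mul(-321, Pow(-18459, -1)), Mul(Add(657, Mul(2, Pow(522, 2))), Pow(Rational(143721, 17), -1))) = Add(Mul(-321, Rational(-1, 18459)), Mul(Add(657, Mul(2, 272484)), Rational(17, 143721))) = Add(Rational(107, 6153), Mul(Add(657, 544968), Rational(17, 143721))) = Add(Rational(107, 6153), Mul(545625, Rational(17, 143721))) = Add(Rational(107, 6153), Rational(1030625, 15969)) = Rational(704793812, 10917473)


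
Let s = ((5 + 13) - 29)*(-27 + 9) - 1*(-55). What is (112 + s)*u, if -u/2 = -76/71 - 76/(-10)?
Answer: -338428/71 ≈ -4766.6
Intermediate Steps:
u = -4636/355 (u = -2*(-76/71 - 76/(-10)) = -2*(-76*1/71 - 76*(-⅒)) = -2*(-76/71 + 38/5) = -2*2318/355 = -4636/355 ≈ -13.059)
s = 253 (s = (18 - 29)*(-18) + 55 = -11*(-18) + 55 = 198 + 55 = 253)
(112 + s)*u = (112 + 253)*(-4636/355) = 365*(-4636/355) = -338428/71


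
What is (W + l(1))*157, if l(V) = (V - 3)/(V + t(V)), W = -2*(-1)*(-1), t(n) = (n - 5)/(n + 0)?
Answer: -628/3 ≈ -209.33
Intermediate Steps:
t(n) = (-5 + n)/n
W = -2 (W = 2*(-1) = -2)
l(V) = (-3 + V)/(V + (-5 + V)/V) (l(V) = (V - 3)/(V + (-5 + V)/V) = (-3 + V)/(V + (-5 + V)/V))
(W + l(1))*157 = (-2 + 1*(-3 + 1)/(-5 + 1 + 1**2))*157 = (-2 + 1*(-2)/(-5 + 1 + 1))*157 = (-2 + 1*(-2)/(-3))*157 = (-2 + 1*(-1/3)*(-2))*157 = (-2 + 2/3)*157 = -4/3*157 = -628/3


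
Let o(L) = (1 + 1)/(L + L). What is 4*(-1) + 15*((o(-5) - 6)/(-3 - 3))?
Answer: 23/2 ≈ 11.500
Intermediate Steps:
o(L) = 1/L (o(L) = 2/((2*L)) = 2*(1/(2*L)) = 1/L)
4*(-1) + 15*((o(-5) - 6)/(-3 - 3)) = 4*(-1) + 15*((1/(-5) - 6)/(-3 - 3)) = -4 + 15*((-⅕ - 6)/(-6)) = -4 + 15*(-31/5*(-⅙)) = -4 + 15*(31/30) = -4 + 31/2 = 23/2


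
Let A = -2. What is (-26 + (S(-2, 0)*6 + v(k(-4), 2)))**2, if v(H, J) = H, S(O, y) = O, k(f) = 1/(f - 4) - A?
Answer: 83521/64 ≈ 1305.0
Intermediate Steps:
k(f) = 2 + 1/(-4 + f) (k(f) = 1/(f - 4) - 1*(-2) = 1/(-4 + f) + 2 = 2 + 1/(-4 + f))
(-26 + (S(-2, 0)*6 + v(k(-4), 2)))**2 = (-26 + (-2*6 + (-7 + 2*(-4))/(-4 - 4)))**2 = (-26 + (-12 + (-7 - 8)/(-8)))**2 = (-26 + (-12 - 1/8*(-15)))**2 = (-26 + (-12 + 15/8))**2 = (-26 - 81/8)**2 = (-289/8)**2 = 83521/64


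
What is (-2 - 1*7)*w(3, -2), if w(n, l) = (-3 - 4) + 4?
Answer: 27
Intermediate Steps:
w(n, l) = -3 (w(n, l) = -7 + 4 = -3)
(-2 - 1*7)*w(3, -2) = (-2 - 1*7)*(-3) = (-2 - 7)*(-3) = -9*(-3) = 27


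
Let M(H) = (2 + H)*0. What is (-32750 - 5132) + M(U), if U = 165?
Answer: -37882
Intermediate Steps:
M(H) = 0
(-32750 - 5132) + M(U) = (-32750 - 5132) + 0 = -37882 + 0 = -37882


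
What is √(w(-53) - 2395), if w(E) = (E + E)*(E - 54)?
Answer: √8947 ≈ 94.589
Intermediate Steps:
w(E) = 2*E*(-54 + E) (w(E) = (2*E)*(-54 + E) = 2*E*(-54 + E))
√(w(-53) - 2395) = √(2*(-53)*(-54 - 53) - 2395) = √(2*(-53)*(-107) - 2395) = √(11342 - 2395) = √8947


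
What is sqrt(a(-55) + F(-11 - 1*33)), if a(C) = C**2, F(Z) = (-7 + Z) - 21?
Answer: sqrt(2953) ≈ 54.341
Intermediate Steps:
F(Z) = -28 + Z
sqrt(a(-55) + F(-11 - 1*33)) = sqrt((-55)**2 + (-28 + (-11 - 1*33))) = sqrt(3025 + (-28 + (-11 - 33))) = sqrt(3025 + (-28 - 44)) = sqrt(3025 - 72) = sqrt(2953)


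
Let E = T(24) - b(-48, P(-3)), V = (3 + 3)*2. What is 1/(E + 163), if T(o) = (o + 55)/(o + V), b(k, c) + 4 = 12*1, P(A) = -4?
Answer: 36/5659 ≈ 0.0063615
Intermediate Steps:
b(k, c) = 8 (b(k, c) = -4 + 12*1 = -4 + 12 = 8)
V = 12 (V = 6*2 = 12)
T(o) = (55 + o)/(12 + o) (T(o) = (o + 55)/(o + 12) = (55 + o)/(12 + o))
E = -209/36 (E = (55 + 24)/(12 + 24) - 1*8 = 79/36 - 8 = -209/36 ≈ -5.8056)
1/(E + 163) = 1/(-209/36 + 163) = 1/(5659/36) = 36/5659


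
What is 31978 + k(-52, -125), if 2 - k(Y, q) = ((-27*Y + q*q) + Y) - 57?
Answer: 15060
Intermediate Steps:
k(Y, q) = 59 - q² + 26*Y (k(Y, q) = 2 - (((-27*Y + q*q) + Y) - 57) = 2 - (((-27*Y + q²) + Y) - 57) = 2 - (((q² - 27*Y) + Y) - 57) = 2 - ((q² - 26*Y) - 57) = 2 - (-57 + q² - 26*Y) = 2 + (57 - q² + 26*Y) = 59 - q² + 26*Y)
31978 + k(-52, -125) = 31978 + (59 - 1*(-125)² + 26*(-52)) = 31978 + (59 - 1*15625 - 1352) = 31978 + (59 - 15625 - 1352) = 31978 - 16918 = 15060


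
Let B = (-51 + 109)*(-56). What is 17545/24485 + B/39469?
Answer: 4227285/6664817 ≈ 0.63427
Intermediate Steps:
B = -3248 (B = 58*(-56) = -3248)
17545/24485 + B/39469 = 17545/24485 - 3248/39469 = 17545*(1/24485) - 3248*1/39469 = 3509/4897 - 112/1361 = 4227285/6664817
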